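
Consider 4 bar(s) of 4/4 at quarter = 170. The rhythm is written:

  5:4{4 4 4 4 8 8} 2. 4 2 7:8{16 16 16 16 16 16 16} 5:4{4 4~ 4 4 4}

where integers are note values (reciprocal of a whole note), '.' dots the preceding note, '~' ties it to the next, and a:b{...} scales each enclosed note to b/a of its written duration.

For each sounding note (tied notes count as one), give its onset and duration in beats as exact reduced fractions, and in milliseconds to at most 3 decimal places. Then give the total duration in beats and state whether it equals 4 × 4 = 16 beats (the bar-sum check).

1) 0.0ms=0b +282.353ms=4/5b
2) 282.353ms=4/5b +282.353ms=4/5b
3) 564.706ms=8/5b +282.353ms=4/5b
4) 847.059ms=12/5b +282.353ms=4/5b
5) 1129.412ms=16/5b +141.176ms=2/5b
6) 1270.588ms=18/5b +141.176ms=2/5b
7) 1411.765ms=4b +1058.824ms=3b
8) 2470.588ms=7b +352.941ms=1b
9) 2823.529ms=8b +705.882ms=2b
10) 3529.412ms=10b +100.84ms=2/7b
11) 3630.252ms=72/7b +100.84ms=2/7b
12) 3731.092ms=74/7b +100.84ms=2/7b
13) 3831.933ms=76/7b +100.84ms=2/7b
14) 3932.773ms=78/7b +100.84ms=2/7b
15) 4033.613ms=80/7b +100.84ms=2/7b
16) 4134.454ms=82/7b +100.84ms=2/7b
17) 4235.294ms=12b +282.353ms=4/5b
18) 4517.647ms=64/5b +564.706ms=8/5b
19) 5082.353ms=72/5b +282.353ms=4/5b
20) 5364.706ms=76/5b +282.353ms=4/5b
Σ=16b of 16 (170bpm 4/4) — PASS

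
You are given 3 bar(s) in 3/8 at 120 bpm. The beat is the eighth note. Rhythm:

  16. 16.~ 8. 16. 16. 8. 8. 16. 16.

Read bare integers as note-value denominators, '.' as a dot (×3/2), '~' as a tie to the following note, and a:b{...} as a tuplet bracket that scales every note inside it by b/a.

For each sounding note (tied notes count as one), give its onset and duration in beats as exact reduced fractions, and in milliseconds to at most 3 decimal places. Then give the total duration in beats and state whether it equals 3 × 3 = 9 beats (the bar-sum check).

1) 0.0ms=0b +375.0ms=3/4b
2) 375.0ms=3/4b +1125.0ms=9/4b
3) 1500.0ms=3b +375.0ms=3/4b
4) 1875.0ms=15/4b +375.0ms=3/4b
5) 2250.0ms=9/2b +750.0ms=3/2b
6) 3000.0ms=6b +750.0ms=3/2b
7) 3750.0ms=15/2b +375.0ms=3/4b
8) 4125.0ms=33/4b +375.0ms=3/4b
Σ=9b of 9 (120bpm 3/8) — PASS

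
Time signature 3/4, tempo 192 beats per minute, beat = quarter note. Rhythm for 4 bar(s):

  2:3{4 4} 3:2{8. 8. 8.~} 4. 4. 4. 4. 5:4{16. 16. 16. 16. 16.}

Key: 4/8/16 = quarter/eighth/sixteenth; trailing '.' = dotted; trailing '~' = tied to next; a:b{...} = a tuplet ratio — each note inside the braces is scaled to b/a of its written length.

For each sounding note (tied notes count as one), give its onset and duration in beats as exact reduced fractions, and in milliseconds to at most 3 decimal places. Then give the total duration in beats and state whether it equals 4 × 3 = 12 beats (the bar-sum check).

1) 0.0ms=0b +468.75ms=3/2b
2) 468.75ms=3/2b +468.75ms=3/2b
3) 937.5ms=3b +156.25ms=1/2b
4) 1093.75ms=7/2b +156.25ms=1/2b
5) 1250.0ms=4b +625.0ms=2b
6) 1875.0ms=6b +468.75ms=3/2b
7) 2343.75ms=15/2b +468.75ms=3/2b
8) 2812.5ms=9b +468.75ms=3/2b
9) 3281.25ms=21/2b +93.75ms=3/10b
10) 3375.0ms=54/5b +93.75ms=3/10b
11) 3468.75ms=111/10b +93.75ms=3/10b
12) 3562.5ms=57/5b +93.75ms=3/10b
13) 3656.25ms=117/10b +93.75ms=3/10b
Σ=12b of 12 (192bpm 3/4) — PASS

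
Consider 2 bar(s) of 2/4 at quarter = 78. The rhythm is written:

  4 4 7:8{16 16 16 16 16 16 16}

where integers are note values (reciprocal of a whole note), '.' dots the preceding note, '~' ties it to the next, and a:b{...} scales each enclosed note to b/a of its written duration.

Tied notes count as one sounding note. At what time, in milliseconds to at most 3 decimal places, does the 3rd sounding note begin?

note 3 onset = 2b = 1538.462ms

1. 0.0ms @ 0 + 769.231ms (1)
2. 769.231ms @ 1 + 769.231ms (1)
3. 1538.462ms @ 2 + 219.78ms (2/7)
4. 1758.242ms @ 16/7 + 219.78ms (2/7)
5. 1978.022ms @ 18/7 + 219.78ms (2/7)
6. 2197.802ms @ 20/7 + 219.78ms (2/7)
7. 2417.582ms @ 22/7 + 219.78ms (2/7)
8. 2637.363ms @ 24/7 + 219.78ms (2/7)
9. 2857.143ms @ 26/7 + 219.78ms (2/7)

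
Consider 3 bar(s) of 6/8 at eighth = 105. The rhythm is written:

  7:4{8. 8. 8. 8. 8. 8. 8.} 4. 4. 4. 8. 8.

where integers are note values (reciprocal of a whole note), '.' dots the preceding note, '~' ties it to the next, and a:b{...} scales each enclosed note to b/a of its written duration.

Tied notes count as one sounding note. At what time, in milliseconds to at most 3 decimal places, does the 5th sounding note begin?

1. 0.0ms @ 0 + 489.796ms (6/7)
2. 489.796ms @ 6/7 + 489.796ms (6/7)
3. 979.592ms @ 12/7 + 489.796ms (6/7)
4. 1469.388ms @ 18/7 + 489.796ms (6/7)
5. 1959.184ms @ 24/7 + 489.796ms (6/7)
6. 2448.98ms @ 30/7 + 489.796ms (6/7)
7. 2938.776ms @ 36/7 + 489.796ms (6/7)
8. 3428.571ms @ 6 + 1714.286ms (3)
9. 5142.857ms @ 9 + 1714.286ms (3)
10. 6857.143ms @ 12 + 1714.286ms (3)
11. 8571.429ms @ 15 + 857.143ms (3/2)
12. 9428.571ms @ 33/2 + 857.143ms (3/2)

note 5 onset = 24/7b = 1959.184ms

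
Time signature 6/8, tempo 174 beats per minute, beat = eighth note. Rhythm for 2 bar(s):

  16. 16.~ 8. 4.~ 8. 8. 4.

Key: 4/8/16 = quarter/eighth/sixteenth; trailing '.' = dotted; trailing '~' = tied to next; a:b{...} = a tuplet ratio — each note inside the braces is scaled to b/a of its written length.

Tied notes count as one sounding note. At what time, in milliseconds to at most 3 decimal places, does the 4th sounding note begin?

1. 0.0ms @ 0 + 258.621ms (3/4)
2. 258.621ms @ 3/4 + 775.862ms (9/4)
3. 1034.483ms @ 3 + 1551.724ms (9/2)
4. 2586.207ms @ 15/2 + 517.241ms (3/2)
5. 3103.448ms @ 9 + 1034.483ms (3)

note 4 onset = 15/2b = 2586.207ms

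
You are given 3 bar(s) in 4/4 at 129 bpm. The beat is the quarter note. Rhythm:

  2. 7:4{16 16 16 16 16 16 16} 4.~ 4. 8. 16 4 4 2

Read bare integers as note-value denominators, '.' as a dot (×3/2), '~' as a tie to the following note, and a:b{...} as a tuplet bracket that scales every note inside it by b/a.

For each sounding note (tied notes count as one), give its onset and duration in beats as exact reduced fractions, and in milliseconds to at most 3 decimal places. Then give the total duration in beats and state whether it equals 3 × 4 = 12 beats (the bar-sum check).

1) 0.0ms=0b +1395.349ms=3b
2) 1395.349ms=3b +66.445ms=1/7b
3) 1461.794ms=22/7b +66.445ms=1/7b
4) 1528.239ms=23/7b +66.445ms=1/7b
5) 1594.684ms=24/7b +66.445ms=1/7b
6) 1661.13ms=25/7b +66.445ms=1/7b
7) 1727.575ms=26/7b +66.445ms=1/7b
8) 1794.02ms=27/7b +66.445ms=1/7b
9) 1860.465ms=4b +1395.349ms=3b
10) 3255.814ms=7b +348.837ms=3/4b
11) 3604.651ms=31/4b +116.279ms=1/4b
12) 3720.93ms=8b +465.116ms=1b
13) 4186.047ms=9b +465.116ms=1b
14) 4651.163ms=10b +930.233ms=2b
Σ=12b of 12 (129bpm 4/4) — PASS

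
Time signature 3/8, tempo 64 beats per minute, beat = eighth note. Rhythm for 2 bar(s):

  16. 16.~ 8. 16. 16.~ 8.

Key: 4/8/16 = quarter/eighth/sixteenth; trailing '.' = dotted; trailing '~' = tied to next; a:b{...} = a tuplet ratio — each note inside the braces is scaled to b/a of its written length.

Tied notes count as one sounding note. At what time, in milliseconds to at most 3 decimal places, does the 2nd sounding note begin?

1. 0.0ms @ 0 + 703.125ms (3/4)
2. 703.125ms @ 3/4 + 2109.375ms (9/4)
3. 2812.5ms @ 3 + 703.125ms (3/4)
4. 3515.625ms @ 15/4 + 2109.375ms (9/4)

note 2 onset = 3/4b = 703.125ms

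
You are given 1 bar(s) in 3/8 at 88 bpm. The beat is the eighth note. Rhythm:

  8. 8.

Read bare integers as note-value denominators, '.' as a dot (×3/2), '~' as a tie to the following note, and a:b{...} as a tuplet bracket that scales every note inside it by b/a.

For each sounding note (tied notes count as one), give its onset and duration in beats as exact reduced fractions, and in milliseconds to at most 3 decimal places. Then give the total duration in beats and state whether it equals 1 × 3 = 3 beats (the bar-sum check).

1) 0.0ms=0b +1022.727ms=3/2b
2) 1022.727ms=3/2b +1022.727ms=3/2b
Σ=3b of 3 (88bpm 3/8) — PASS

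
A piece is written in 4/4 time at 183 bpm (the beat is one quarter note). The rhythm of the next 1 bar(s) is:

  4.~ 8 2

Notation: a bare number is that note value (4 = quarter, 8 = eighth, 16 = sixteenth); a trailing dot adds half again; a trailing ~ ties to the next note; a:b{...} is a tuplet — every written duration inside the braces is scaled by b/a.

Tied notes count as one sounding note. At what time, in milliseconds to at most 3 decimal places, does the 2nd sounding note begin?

1. 0.0ms @ 0 + 655.738ms (2)
2. 655.738ms @ 2 + 655.738ms (2)

note 2 onset = 2b = 655.738ms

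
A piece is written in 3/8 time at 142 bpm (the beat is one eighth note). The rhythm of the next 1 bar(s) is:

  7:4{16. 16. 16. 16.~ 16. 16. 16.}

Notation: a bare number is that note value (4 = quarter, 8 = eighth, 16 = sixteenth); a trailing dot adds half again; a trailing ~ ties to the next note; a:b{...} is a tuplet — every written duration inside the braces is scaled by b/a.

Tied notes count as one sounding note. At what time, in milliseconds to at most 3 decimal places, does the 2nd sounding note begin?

note 2 onset = 3/7b = 181.087ms

1. 0.0ms @ 0 + 181.087ms (3/7)
2. 181.087ms @ 3/7 + 181.087ms (3/7)
3. 362.173ms @ 6/7 + 181.087ms (3/7)
4. 543.26ms @ 9/7 + 362.173ms (6/7)
5. 905.433ms @ 15/7 + 181.087ms (3/7)
6. 1086.519ms @ 18/7 + 181.087ms (3/7)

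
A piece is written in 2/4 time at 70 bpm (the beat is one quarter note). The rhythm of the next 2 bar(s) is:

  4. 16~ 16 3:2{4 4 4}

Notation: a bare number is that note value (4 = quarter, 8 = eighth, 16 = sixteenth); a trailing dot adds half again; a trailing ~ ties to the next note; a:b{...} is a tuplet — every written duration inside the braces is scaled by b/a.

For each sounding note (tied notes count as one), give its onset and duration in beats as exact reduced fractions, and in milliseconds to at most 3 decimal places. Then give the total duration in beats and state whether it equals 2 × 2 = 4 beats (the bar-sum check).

1) 0.0ms=0b +1285.714ms=3/2b
2) 1285.714ms=3/2b +428.571ms=1/2b
3) 1714.286ms=2b +571.429ms=2/3b
4) 2285.714ms=8/3b +571.429ms=2/3b
5) 2857.143ms=10/3b +571.429ms=2/3b
Σ=4b of 4 (70bpm 2/4) — PASS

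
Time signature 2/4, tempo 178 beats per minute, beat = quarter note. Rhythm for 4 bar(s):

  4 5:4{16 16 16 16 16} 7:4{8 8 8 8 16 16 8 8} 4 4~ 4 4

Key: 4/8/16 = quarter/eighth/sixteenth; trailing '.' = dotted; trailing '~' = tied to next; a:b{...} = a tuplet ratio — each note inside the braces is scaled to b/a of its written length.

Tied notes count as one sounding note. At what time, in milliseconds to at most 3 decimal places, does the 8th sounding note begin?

note 8 onset = 16/7b = 770.465ms

1. 0.0ms @ 0 + 337.079ms (1)
2. 337.079ms @ 1 + 67.416ms (1/5)
3. 404.494ms @ 6/5 + 67.416ms (1/5)
4. 471.91ms @ 7/5 + 67.416ms (1/5)
5. 539.326ms @ 8/5 + 67.416ms (1/5)
6. 606.742ms @ 9/5 + 67.416ms (1/5)
7. 674.157ms @ 2 + 96.308ms (2/7)
8. 770.465ms @ 16/7 + 96.308ms (2/7)
9. 866.774ms @ 18/7 + 96.308ms (2/7)
10. 963.082ms @ 20/7 + 96.308ms (2/7)
11. 1059.39ms @ 22/7 + 48.154ms (1/7)
12. 1107.544ms @ 23/7 + 48.154ms (1/7)
13. 1155.698ms @ 24/7 + 96.308ms (2/7)
14. 1252.006ms @ 26/7 + 96.308ms (2/7)
15. 1348.315ms @ 4 + 337.079ms (1)
16. 1685.393ms @ 5 + 674.157ms (2)
17. 2359.551ms @ 7 + 337.079ms (1)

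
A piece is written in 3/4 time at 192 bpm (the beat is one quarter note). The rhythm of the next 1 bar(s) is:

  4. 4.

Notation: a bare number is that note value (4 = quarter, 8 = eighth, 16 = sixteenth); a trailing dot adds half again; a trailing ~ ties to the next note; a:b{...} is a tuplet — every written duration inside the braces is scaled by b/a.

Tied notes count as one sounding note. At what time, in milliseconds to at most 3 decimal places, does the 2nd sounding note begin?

1. 0.0ms @ 0 + 468.75ms (3/2)
2. 468.75ms @ 3/2 + 468.75ms (3/2)

note 2 onset = 3/2b = 468.75ms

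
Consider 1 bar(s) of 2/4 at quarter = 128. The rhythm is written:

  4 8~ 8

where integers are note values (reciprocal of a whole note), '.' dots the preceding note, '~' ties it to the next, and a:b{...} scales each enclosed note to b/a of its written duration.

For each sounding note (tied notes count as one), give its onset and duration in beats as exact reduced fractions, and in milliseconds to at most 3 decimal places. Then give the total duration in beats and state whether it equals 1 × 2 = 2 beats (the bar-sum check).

1) 0.0ms=0b +468.75ms=1b
2) 468.75ms=1b +468.75ms=1b
Σ=2b of 2 (128bpm 2/4) — PASS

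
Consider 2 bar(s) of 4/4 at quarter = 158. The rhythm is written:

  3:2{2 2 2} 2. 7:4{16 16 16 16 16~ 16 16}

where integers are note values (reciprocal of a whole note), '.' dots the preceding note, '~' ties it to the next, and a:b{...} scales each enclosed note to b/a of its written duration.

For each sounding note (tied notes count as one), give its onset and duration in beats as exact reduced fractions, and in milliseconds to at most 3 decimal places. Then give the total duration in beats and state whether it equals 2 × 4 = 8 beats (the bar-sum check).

1) 0.0ms=0b +506.329ms=4/3b
2) 506.329ms=4/3b +506.329ms=4/3b
3) 1012.658ms=8/3b +506.329ms=4/3b
4) 1518.987ms=4b +1139.241ms=3b
5) 2658.228ms=7b +54.25ms=1/7b
6) 2712.477ms=50/7b +54.25ms=1/7b
7) 2766.727ms=51/7b +54.25ms=1/7b
8) 2820.976ms=52/7b +54.25ms=1/7b
9) 2875.226ms=53/7b +108.499ms=2/7b
10) 2983.725ms=55/7b +54.25ms=1/7b
Σ=8b of 8 (158bpm 4/4) — PASS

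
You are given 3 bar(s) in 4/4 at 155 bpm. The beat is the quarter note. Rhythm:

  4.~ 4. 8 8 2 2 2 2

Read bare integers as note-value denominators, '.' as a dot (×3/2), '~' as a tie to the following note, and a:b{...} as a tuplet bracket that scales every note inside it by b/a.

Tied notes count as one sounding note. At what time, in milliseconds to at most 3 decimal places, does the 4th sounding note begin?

1. 0.0ms @ 0 + 1161.29ms (3)
2. 1161.29ms @ 3 + 193.548ms (1/2)
3. 1354.839ms @ 7/2 + 193.548ms (1/2)
4. 1548.387ms @ 4 + 774.194ms (2)
5. 2322.581ms @ 6 + 774.194ms (2)
6. 3096.774ms @ 8 + 774.194ms (2)
7. 3870.968ms @ 10 + 774.194ms (2)

note 4 onset = 4b = 1548.387ms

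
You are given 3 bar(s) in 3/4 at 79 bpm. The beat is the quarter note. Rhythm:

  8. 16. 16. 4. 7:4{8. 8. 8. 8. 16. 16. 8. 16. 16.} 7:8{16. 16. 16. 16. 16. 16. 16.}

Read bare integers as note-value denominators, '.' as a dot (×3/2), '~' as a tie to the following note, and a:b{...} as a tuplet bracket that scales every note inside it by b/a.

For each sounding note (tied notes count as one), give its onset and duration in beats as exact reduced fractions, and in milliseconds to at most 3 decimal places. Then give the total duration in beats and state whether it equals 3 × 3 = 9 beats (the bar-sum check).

1) 0.0ms=0b +569.62ms=3/4b
2) 569.62ms=3/4b +284.81ms=3/8b
3) 854.43ms=9/8b +284.81ms=3/8b
4) 1139.241ms=3/2b +1139.241ms=3/2b
5) 2278.481ms=3b +325.497ms=3/7b
6) 2603.978ms=24/7b +325.497ms=3/7b
7) 2929.476ms=27/7b +325.497ms=3/7b
8) 3254.973ms=30/7b +325.497ms=3/7b
9) 3580.47ms=33/7b +162.749ms=3/14b
10) 3743.219ms=69/14b +162.749ms=3/14b
11) 3905.967ms=36/7b +325.497ms=3/7b
12) 4231.465ms=39/7b +162.749ms=3/14b
13) 4394.213ms=81/14b +162.749ms=3/14b
14) 4556.962ms=6b +325.497ms=3/7b
15) 4882.459ms=45/7b +325.497ms=3/7b
16) 5207.957ms=48/7b +325.497ms=3/7b
17) 5533.454ms=51/7b +325.497ms=3/7b
18) 5858.951ms=54/7b +325.497ms=3/7b
19) 6184.448ms=57/7b +325.497ms=3/7b
20) 6509.946ms=60/7b +325.497ms=3/7b
Σ=9b of 9 (79bpm 3/4) — PASS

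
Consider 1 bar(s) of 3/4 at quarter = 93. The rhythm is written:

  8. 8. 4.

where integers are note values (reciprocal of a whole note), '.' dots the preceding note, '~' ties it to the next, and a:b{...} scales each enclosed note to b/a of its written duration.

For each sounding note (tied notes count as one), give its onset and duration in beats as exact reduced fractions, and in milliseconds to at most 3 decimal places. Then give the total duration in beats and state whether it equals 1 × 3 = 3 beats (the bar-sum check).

1) 0.0ms=0b +483.871ms=3/4b
2) 483.871ms=3/4b +483.871ms=3/4b
3) 967.742ms=3/2b +967.742ms=3/2b
Σ=3b of 3 (93bpm 3/4) — PASS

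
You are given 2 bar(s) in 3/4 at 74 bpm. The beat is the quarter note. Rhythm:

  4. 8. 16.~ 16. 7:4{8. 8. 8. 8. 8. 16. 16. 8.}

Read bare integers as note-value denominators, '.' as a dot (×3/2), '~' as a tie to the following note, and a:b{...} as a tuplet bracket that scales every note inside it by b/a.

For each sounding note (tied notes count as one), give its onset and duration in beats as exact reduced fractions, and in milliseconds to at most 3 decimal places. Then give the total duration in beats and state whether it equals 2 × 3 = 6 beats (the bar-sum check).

1) 0.0ms=0b +1216.216ms=3/2b
2) 1216.216ms=3/2b +608.108ms=3/4b
3) 1824.324ms=9/4b +608.108ms=3/4b
4) 2432.432ms=3b +347.49ms=3/7b
5) 2779.923ms=24/7b +347.49ms=3/7b
6) 3127.413ms=27/7b +347.49ms=3/7b
7) 3474.903ms=30/7b +347.49ms=3/7b
8) 3822.394ms=33/7b +347.49ms=3/7b
9) 4169.884ms=36/7b +173.745ms=3/14b
10) 4343.629ms=75/14b +173.745ms=3/14b
11) 4517.375ms=39/7b +347.49ms=3/7b
Σ=6b of 6 (74bpm 3/4) — PASS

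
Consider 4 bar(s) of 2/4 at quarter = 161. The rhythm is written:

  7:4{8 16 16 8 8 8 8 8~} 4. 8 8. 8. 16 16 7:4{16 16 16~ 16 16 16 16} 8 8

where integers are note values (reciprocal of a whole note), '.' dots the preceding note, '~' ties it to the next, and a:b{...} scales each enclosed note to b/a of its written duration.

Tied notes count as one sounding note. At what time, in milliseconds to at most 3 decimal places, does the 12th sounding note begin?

1. 0.0ms @ 0 + 106.477ms (2/7)
2. 106.477ms @ 2/7 + 53.239ms (1/7)
3. 159.716ms @ 3/7 + 53.239ms (1/7)
4. 212.955ms @ 4/7 + 106.477ms (2/7)
5. 319.432ms @ 6/7 + 106.477ms (2/7)
6. 425.909ms @ 8/7 + 106.477ms (2/7)
7. 532.387ms @ 10/7 + 106.477ms (2/7)
8. 638.864ms @ 12/7 + 665.484ms (25/14)
9. 1304.348ms @ 7/2 + 186.335ms (1/2)
10. 1490.683ms @ 4 + 279.503ms (3/4)
11. 1770.186ms @ 19/4 + 279.503ms (3/4)
12. 2049.689ms @ 11/2 + 93.168ms (1/4)
13. 2142.857ms @ 23/4 + 93.168ms (1/4)
14. 2236.025ms @ 6 + 53.239ms (1/7)
15. 2289.264ms @ 43/7 + 53.239ms (1/7)
16. 2342.502ms @ 44/7 + 106.477ms (2/7)
17. 2448.98ms @ 46/7 + 53.239ms (1/7)
18. 2502.218ms @ 47/7 + 53.239ms (1/7)
19. 2555.457ms @ 48/7 + 53.239ms (1/7)
20. 2608.696ms @ 7 + 186.335ms (1/2)
21. 2795.031ms @ 15/2 + 186.335ms (1/2)

note 12 onset = 11/2b = 2049.689ms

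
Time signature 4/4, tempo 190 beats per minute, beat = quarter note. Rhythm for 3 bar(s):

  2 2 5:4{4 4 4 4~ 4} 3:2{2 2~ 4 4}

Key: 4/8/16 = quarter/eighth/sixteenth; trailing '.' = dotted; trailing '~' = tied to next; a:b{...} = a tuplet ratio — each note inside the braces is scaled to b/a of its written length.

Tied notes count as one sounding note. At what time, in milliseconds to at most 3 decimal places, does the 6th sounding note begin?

note 6 onset = 32/5b = 2021.053ms

1. 0.0ms @ 0 + 631.579ms (2)
2. 631.579ms @ 2 + 631.579ms (2)
3. 1263.158ms @ 4 + 252.632ms (4/5)
4. 1515.789ms @ 24/5 + 252.632ms (4/5)
5. 1768.421ms @ 28/5 + 252.632ms (4/5)
6. 2021.053ms @ 32/5 + 505.263ms (8/5)
7. 2526.316ms @ 8 + 421.053ms (4/3)
8. 2947.368ms @ 28/3 + 631.579ms (2)
9. 3578.947ms @ 34/3 + 210.526ms (2/3)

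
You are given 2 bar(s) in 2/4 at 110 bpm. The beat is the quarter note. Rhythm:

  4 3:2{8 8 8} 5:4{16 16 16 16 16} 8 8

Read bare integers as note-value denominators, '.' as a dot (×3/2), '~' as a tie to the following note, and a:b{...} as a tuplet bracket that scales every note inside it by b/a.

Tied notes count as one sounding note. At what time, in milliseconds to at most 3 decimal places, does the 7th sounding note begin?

note 7 onset = 12/5b = 1309.091ms

1. 0.0ms @ 0 + 545.455ms (1)
2. 545.455ms @ 1 + 181.818ms (1/3)
3. 727.273ms @ 4/3 + 181.818ms (1/3)
4. 909.091ms @ 5/3 + 181.818ms (1/3)
5. 1090.909ms @ 2 + 109.091ms (1/5)
6. 1200.0ms @ 11/5 + 109.091ms (1/5)
7. 1309.091ms @ 12/5 + 109.091ms (1/5)
8. 1418.182ms @ 13/5 + 109.091ms (1/5)
9. 1527.273ms @ 14/5 + 109.091ms (1/5)
10. 1636.364ms @ 3 + 272.727ms (1/2)
11. 1909.091ms @ 7/2 + 272.727ms (1/2)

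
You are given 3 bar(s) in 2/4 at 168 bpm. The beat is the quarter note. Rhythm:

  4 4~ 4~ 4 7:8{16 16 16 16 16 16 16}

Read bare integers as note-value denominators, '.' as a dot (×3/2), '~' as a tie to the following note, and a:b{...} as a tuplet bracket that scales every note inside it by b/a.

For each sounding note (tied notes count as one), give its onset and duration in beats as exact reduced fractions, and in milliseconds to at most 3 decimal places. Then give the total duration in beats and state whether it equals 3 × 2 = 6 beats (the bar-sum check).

1) 0.0ms=0b +357.143ms=1b
2) 357.143ms=1b +1071.429ms=3b
3) 1428.571ms=4b +102.041ms=2/7b
4) 1530.612ms=30/7b +102.041ms=2/7b
5) 1632.653ms=32/7b +102.041ms=2/7b
6) 1734.694ms=34/7b +102.041ms=2/7b
7) 1836.735ms=36/7b +102.041ms=2/7b
8) 1938.776ms=38/7b +102.041ms=2/7b
9) 2040.816ms=40/7b +102.041ms=2/7b
Σ=6b of 6 (168bpm 2/4) — PASS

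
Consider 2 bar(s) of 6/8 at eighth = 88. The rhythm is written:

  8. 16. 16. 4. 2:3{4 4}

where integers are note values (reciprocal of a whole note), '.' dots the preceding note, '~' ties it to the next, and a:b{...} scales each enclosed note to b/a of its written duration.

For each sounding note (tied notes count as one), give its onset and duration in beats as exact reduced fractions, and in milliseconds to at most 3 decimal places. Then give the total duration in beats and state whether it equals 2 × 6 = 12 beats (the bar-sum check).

1) 0.0ms=0b +1022.727ms=3/2b
2) 1022.727ms=3/2b +511.364ms=3/4b
3) 1534.091ms=9/4b +511.364ms=3/4b
4) 2045.455ms=3b +2045.455ms=3b
5) 4090.909ms=6b +2045.455ms=3b
6) 6136.364ms=9b +2045.455ms=3b
Σ=12b of 12 (88bpm 6/8) — PASS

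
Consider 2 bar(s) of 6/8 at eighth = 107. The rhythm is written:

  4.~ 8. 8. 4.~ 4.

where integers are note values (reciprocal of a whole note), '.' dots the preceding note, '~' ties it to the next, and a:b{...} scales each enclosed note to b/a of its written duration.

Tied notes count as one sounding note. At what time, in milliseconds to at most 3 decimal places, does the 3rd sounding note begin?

note 3 onset = 6b = 3364.486ms

1. 0.0ms @ 0 + 2523.364ms (9/2)
2. 2523.364ms @ 9/2 + 841.121ms (3/2)
3. 3364.486ms @ 6 + 3364.486ms (6)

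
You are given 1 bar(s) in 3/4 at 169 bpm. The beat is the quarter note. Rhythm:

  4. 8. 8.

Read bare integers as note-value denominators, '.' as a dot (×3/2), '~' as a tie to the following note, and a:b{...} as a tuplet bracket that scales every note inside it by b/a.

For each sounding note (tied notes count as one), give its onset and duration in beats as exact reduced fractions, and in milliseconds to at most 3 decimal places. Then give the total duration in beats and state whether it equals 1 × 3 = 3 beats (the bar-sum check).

1) 0.0ms=0b +532.544ms=3/2b
2) 532.544ms=3/2b +266.272ms=3/4b
3) 798.817ms=9/4b +266.272ms=3/4b
Σ=3b of 3 (169bpm 3/4) — PASS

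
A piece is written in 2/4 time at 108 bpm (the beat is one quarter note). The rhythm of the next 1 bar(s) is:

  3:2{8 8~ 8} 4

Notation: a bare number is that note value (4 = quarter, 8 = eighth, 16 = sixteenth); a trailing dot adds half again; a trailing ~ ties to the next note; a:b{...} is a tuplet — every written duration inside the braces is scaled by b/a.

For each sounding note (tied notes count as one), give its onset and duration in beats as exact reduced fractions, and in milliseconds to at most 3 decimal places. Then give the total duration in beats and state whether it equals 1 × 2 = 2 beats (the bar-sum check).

1) 0.0ms=0b +185.185ms=1/3b
2) 185.185ms=1/3b +370.37ms=2/3b
3) 555.556ms=1b +555.556ms=1b
Σ=2b of 2 (108bpm 2/4) — PASS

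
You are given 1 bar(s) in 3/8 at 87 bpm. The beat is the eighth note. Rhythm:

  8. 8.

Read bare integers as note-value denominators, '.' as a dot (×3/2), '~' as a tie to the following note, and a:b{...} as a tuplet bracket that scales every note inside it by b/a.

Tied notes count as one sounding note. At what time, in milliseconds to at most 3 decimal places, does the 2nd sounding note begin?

1. 0.0ms @ 0 + 1034.483ms (3/2)
2. 1034.483ms @ 3/2 + 1034.483ms (3/2)

note 2 onset = 3/2b = 1034.483ms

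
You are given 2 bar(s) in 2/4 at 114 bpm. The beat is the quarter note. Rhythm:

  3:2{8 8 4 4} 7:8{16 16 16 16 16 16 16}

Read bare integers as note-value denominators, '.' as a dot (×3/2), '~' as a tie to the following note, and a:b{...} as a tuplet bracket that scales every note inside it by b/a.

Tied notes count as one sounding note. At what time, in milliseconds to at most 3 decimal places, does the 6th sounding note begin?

1. 0.0ms @ 0 + 175.439ms (1/3)
2. 175.439ms @ 1/3 + 175.439ms (1/3)
3. 350.877ms @ 2/3 + 350.877ms (2/3)
4. 701.754ms @ 4/3 + 350.877ms (2/3)
5. 1052.632ms @ 2 + 150.376ms (2/7)
6. 1203.008ms @ 16/7 + 150.376ms (2/7)
7. 1353.383ms @ 18/7 + 150.376ms (2/7)
8. 1503.759ms @ 20/7 + 150.376ms (2/7)
9. 1654.135ms @ 22/7 + 150.376ms (2/7)
10. 1804.511ms @ 24/7 + 150.376ms (2/7)
11. 1954.887ms @ 26/7 + 150.376ms (2/7)

note 6 onset = 16/7b = 1203.008ms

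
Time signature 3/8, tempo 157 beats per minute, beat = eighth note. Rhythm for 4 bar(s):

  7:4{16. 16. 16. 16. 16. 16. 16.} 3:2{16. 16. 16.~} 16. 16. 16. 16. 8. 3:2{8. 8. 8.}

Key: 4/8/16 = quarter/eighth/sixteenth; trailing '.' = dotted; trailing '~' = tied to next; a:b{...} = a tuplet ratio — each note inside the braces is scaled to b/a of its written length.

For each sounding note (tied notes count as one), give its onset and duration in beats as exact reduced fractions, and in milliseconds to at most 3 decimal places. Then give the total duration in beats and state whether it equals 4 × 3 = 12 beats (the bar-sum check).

1) 0.0ms=0b +163.785ms=3/7b
2) 163.785ms=3/7b +163.785ms=3/7b
3) 327.571ms=6/7b +163.785ms=3/7b
4) 491.356ms=9/7b +163.785ms=3/7b
5) 655.141ms=12/7b +163.785ms=3/7b
6) 818.926ms=15/7b +163.785ms=3/7b
7) 982.712ms=18/7b +163.785ms=3/7b
8) 1146.497ms=3b +191.083ms=1/2b
9) 1337.58ms=7/2b +191.083ms=1/2b
10) 1528.662ms=4b +477.707ms=5/4b
11) 2006.369ms=21/4b +286.624ms=3/4b
12) 2292.994ms=6b +286.624ms=3/4b
13) 2579.618ms=27/4b +286.624ms=3/4b
14) 2866.242ms=15/2b +573.248ms=3/2b
15) 3439.49ms=9b +382.166ms=1b
16) 3821.656ms=10b +382.166ms=1b
17) 4203.822ms=11b +382.166ms=1b
Σ=12b of 12 (157bpm 3/8) — PASS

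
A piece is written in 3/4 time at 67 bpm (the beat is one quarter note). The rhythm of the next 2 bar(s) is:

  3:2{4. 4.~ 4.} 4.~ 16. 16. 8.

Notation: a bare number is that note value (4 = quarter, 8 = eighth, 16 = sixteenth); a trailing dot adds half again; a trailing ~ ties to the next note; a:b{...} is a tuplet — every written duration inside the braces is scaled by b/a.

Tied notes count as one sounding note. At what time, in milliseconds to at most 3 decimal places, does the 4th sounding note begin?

note 4 onset = 39/8b = 4365.672ms

1. 0.0ms @ 0 + 895.522ms (1)
2. 895.522ms @ 1 + 1791.045ms (2)
3. 2686.567ms @ 3 + 1679.104ms (15/8)
4. 4365.672ms @ 39/8 + 335.821ms (3/8)
5. 4701.493ms @ 21/4 + 671.642ms (3/4)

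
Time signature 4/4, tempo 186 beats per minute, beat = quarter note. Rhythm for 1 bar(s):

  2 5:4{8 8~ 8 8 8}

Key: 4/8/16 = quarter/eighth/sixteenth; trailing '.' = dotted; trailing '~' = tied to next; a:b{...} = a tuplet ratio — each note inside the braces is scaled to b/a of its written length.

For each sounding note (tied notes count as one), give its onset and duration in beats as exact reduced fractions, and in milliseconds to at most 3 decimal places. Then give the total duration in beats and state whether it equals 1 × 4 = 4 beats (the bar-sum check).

1) 0.0ms=0b +645.161ms=2b
2) 645.161ms=2b +129.032ms=2/5b
3) 774.194ms=12/5b +258.065ms=4/5b
4) 1032.258ms=16/5b +129.032ms=2/5b
5) 1161.29ms=18/5b +129.032ms=2/5b
Σ=4b of 4 (186bpm 4/4) — PASS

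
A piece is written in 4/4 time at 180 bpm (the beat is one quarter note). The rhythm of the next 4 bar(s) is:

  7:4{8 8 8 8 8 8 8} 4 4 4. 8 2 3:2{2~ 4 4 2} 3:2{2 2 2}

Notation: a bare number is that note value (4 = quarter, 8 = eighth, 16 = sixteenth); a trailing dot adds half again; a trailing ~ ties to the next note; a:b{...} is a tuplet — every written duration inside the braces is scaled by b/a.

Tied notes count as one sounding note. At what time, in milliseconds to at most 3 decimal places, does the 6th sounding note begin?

1. 0.0ms @ 0 + 95.238ms (2/7)
2. 95.238ms @ 2/7 + 95.238ms (2/7)
3. 190.476ms @ 4/7 + 95.238ms (2/7)
4. 285.714ms @ 6/7 + 95.238ms (2/7)
5. 380.952ms @ 8/7 + 95.238ms (2/7)
6. 476.19ms @ 10/7 + 95.238ms (2/7)
7. 571.429ms @ 12/7 + 95.238ms (2/7)
8. 666.667ms @ 2 + 333.333ms (1)
9. 1000.0ms @ 3 + 333.333ms (1)
10. 1333.333ms @ 4 + 500.0ms (3/2)
11. 1833.333ms @ 11/2 + 166.667ms (1/2)
12. 2000.0ms @ 6 + 666.667ms (2)
13. 2666.667ms @ 8 + 666.667ms (2)
14. 3333.333ms @ 10 + 222.222ms (2/3)
15. 3555.556ms @ 32/3 + 444.444ms (4/3)
16. 4000.0ms @ 12 + 444.444ms (4/3)
17. 4444.444ms @ 40/3 + 444.444ms (4/3)
18. 4888.889ms @ 44/3 + 444.444ms (4/3)

note 6 onset = 10/7b = 476.19ms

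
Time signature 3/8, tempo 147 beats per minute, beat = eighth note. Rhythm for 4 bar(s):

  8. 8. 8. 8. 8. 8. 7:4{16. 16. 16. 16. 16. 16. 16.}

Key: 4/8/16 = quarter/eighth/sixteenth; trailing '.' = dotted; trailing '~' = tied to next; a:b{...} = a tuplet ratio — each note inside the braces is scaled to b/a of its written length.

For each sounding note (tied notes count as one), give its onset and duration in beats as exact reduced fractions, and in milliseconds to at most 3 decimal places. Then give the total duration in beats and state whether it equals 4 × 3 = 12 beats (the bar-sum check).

1) 0.0ms=0b +612.245ms=3/2b
2) 612.245ms=3/2b +612.245ms=3/2b
3) 1224.49ms=3b +612.245ms=3/2b
4) 1836.735ms=9/2b +612.245ms=3/2b
5) 2448.98ms=6b +612.245ms=3/2b
6) 3061.224ms=15/2b +612.245ms=3/2b
7) 3673.469ms=9b +174.927ms=3/7b
8) 3848.397ms=66/7b +174.927ms=3/7b
9) 4023.324ms=69/7b +174.927ms=3/7b
10) 4198.251ms=72/7b +174.927ms=3/7b
11) 4373.178ms=75/7b +174.927ms=3/7b
12) 4548.105ms=78/7b +174.927ms=3/7b
13) 4723.032ms=81/7b +174.927ms=3/7b
Σ=12b of 12 (147bpm 3/8) — PASS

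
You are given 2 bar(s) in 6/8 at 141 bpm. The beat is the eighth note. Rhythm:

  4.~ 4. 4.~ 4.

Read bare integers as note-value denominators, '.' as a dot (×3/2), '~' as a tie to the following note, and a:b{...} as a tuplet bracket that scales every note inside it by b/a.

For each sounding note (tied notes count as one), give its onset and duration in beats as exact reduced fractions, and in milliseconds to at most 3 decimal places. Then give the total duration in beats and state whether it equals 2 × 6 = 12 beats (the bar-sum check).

1) 0.0ms=0b +2553.191ms=6b
2) 2553.191ms=6b +2553.191ms=6b
Σ=12b of 12 (141bpm 6/8) — PASS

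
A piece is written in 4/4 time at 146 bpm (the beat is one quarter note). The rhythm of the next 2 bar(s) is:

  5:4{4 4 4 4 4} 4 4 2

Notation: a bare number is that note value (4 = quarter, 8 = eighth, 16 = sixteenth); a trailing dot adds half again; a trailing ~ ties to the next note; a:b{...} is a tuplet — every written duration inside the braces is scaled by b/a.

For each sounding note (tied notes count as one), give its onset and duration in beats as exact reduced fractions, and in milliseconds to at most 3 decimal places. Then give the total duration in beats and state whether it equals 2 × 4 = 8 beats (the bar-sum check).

1) 0.0ms=0b +328.767ms=4/5b
2) 328.767ms=4/5b +328.767ms=4/5b
3) 657.534ms=8/5b +328.767ms=4/5b
4) 986.301ms=12/5b +328.767ms=4/5b
5) 1315.068ms=16/5b +328.767ms=4/5b
6) 1643.836ms=4b +410.959ms=1b
7) 2054.795ms=5b +410.959ms=1b
8) 2465.753ms=6b +821.918ms=2b
Σ=8b of 8 (146bpm 4/4) — PASS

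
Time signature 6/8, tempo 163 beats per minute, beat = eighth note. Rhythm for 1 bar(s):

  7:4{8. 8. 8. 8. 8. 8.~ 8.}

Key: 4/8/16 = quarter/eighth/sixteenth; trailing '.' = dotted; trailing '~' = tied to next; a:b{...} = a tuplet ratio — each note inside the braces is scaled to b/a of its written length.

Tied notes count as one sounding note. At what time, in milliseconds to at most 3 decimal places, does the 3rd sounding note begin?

1. 0.0ms @ 0 + 315.513ms (6/7)
2. 315.513ms @ 6/7 + 315.513ms (6/7)
3. 631.025ms @ 12/7 + 315.513ms (6/7)
4. 946.538ms @ 18/7 + 315.513ms (6/7)
5. 1262.051ms @ 24/7 + 315.513ms (6/7)
6. 1577.564ms @ 30/7 + 631.025ms (12/7)

note 3 onset = 12/7b = 631.025ms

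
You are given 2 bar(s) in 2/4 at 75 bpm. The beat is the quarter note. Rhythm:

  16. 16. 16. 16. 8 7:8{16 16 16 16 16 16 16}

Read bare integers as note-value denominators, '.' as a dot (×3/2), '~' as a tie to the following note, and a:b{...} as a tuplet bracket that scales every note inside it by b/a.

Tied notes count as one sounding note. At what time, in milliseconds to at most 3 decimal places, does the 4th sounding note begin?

1. 0.0ms @ 0 + 300.0ms (3/8)
2. 300.0ms @ 3/8 + 300.0ms (3/8)
3. 600.0ms @ 3/4 + 300.0ms (3/8)
4. 900.0ms @ 9/8 + 300.0ms (3/8)
5. 1200.0ms @ 3/2 + 400.0ms (1/2)
6. 1600.0ms @ 2 + 228.571ms (2/7)
7. 1828.571ms @ 16/7 + 228.571ms (2/7)
8. 2057.143ms @ 18/7 + 228.571ms (2/7)
9. 2285.714ms @ 20/7 + 228.571ms (2/7)
10. 2514.286ms @ 22/7 + 228.571ms (2/7)
11. 2742.857ms @ 24/7 + 228.571ms (2/7)
12. 2971.429ms @ 26/7 + 228.571ms (2/7)

note 4 onset = 9/8b = 900.0ms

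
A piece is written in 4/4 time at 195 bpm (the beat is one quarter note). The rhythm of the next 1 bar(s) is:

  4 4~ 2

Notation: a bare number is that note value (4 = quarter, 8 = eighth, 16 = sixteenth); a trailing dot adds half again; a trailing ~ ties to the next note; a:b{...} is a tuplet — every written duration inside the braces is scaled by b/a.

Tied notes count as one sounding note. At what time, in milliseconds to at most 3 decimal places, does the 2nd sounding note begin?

note 2 onset = 1b = 307.692ms

1. 0.0ms @ 0 + 307.692ms (1)
2. 307.692ms @ 1 + 923.077ms (3)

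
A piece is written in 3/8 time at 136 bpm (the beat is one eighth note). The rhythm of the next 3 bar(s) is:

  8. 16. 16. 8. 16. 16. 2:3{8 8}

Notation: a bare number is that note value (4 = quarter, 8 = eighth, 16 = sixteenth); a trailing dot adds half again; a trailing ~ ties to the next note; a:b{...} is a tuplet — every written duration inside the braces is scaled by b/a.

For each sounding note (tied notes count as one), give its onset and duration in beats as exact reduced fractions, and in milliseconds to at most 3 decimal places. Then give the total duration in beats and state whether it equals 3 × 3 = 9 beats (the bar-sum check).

1) 0.0ms=0b +661.765ms=3/2b
2) 661.765ms=3/2b +330.882ms=3/4b
3) 992.647ms=9/4b +330.882ms=3/4b
4) 1323.529ms=3b +661.765ms=3/2b
5) 1985.294ms=9/2b +330.882ms=3/4b
6) 2316.176ms=21/4b +330.882ms=3/4b
7) 2647.059ms=6b +661.765ms=3/2b
8) 3308.824ms=15/2b +661.765ms=3/2b
Σ=9b of 9 (136bpm 3/8) — PASS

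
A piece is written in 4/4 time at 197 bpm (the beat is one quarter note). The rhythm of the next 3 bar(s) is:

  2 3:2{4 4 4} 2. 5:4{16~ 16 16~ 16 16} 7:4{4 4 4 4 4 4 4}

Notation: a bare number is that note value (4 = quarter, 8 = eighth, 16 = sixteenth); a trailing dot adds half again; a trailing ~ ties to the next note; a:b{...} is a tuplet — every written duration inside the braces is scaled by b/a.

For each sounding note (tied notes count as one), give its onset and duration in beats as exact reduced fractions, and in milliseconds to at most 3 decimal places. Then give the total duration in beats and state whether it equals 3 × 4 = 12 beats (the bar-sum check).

1) 0.0ms=0b +609.137ms=2b
2) 609.137ms=2b +203.046ms=2/3b
3) 812.183ms=8/3b +203.046ms=2/3b
4) 1015.228ms=10/3b +203.046ms=2/3b
5) 1218.274ms=4b +913.706ms=3b
6) 2131.98ms=7b +121.827ms=2/5b
7) 2253.807ms=37/5b +121.827ms=2/5b
8) 2375.635ms=39/5b +60.914ms=1/5b
9) 2436.548ms=8b +174.039ms=4/7b
10) 2610.587ms=60/7b +174.039ms=4/7b
11) 2784.627ms=64/7b +174.039ms=4/7b
12) 2958.666ms=68/7b +174.039ms=4/7b
13) 3132.705ms=72/7b +174.039ms=4/7b
14) 3306.744ms=76/7b +174.039ms=4/7b
15) 3480.783ms=80/7b +174.039ms=4/7b
Σ=12b of 12 (197bpm 4/4) — PASS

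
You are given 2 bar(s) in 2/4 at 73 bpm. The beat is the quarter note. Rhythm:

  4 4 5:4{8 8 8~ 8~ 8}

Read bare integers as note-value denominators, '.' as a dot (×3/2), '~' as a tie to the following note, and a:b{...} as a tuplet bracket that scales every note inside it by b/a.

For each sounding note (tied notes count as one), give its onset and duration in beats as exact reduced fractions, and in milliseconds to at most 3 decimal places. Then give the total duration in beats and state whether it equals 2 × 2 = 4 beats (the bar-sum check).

1) 0.0ms=0b +821.918ms=1b
2) 821.918ms=1b +821.918ms=1b
3) 1643.836ms=2b +328.767ms=2/5b
4) 1972.603ms=12/5b +328.767ms=2/5b
5) 2301.37ms=14/5b +986.301ms=6/5b
Σ=4b of 4 (73bpm 2/4) — PASS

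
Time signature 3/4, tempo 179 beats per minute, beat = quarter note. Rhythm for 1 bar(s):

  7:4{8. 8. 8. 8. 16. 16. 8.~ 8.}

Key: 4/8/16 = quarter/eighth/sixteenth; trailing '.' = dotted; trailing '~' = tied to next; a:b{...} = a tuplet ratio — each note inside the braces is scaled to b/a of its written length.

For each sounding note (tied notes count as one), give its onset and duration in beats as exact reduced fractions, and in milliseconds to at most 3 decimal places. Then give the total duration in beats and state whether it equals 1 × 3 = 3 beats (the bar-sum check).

1) 0.0ms=0b +143.655ms=3/7b
2) 143.655ms=3/7b +143.655ms=3/7b
3) 287.31ms=6/7b +143.655ms=3/7b
4) 430.966ms=9/7b +143.655ms=3/7b
5) 574.621ms=12/7b +71.828ms=3/14b
6) 646.449ms=27/14b +71.828ms=3/14b
7) 718.276ms=15/7b +287.31ms=6/7b
Σ=3b of 3 (179bpm 3/4) — PASS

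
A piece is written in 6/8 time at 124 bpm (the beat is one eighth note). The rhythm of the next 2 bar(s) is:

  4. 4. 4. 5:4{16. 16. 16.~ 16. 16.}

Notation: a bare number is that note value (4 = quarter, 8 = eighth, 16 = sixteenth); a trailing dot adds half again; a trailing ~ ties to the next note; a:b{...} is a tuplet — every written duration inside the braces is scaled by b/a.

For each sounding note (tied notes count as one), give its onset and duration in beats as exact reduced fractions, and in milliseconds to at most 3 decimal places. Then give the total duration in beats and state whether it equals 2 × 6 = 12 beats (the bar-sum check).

1) 0.0ms=0b +1451.613ms=3b
2) 1451.613ms=3b +1451.613ms=3b
3) 2903.226ms=6b +1451.613ms=3b
4) 4354.839ms=9b +290.323ms=3/5b
5) 4645.161ms=48/5b +290.323ms=3/5b
6) 4935.484ms=51/5b +580.645ms=6/5b
7) 5516.129ms=57/5b +290.323ms=3/5b
Σ=12b of 12 (124bpm 6/8) — PASS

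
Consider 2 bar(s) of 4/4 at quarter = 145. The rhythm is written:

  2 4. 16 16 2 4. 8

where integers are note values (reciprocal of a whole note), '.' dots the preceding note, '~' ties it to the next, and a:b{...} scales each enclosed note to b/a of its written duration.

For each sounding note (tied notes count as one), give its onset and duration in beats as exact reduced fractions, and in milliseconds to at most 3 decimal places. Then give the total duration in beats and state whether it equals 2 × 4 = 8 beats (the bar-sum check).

1) 0.0ms=0b +827.586ms=2b
2) 827.586ms=2b +620.69ms=3/2b
3) 1448.276ms=7/2b +103.448ms=1/4b
4) 1551.724ms=15/4b +103.448ms=1/4b
5) 1655.172ms=4b +827.586ms=2b
6) 2482.759ms=6b +620.69ms=3/2b
7) 3103.448ms=15/2b +206.897ms=1/2b
Σ=8b of 8 (145bpm 4/4) — PASS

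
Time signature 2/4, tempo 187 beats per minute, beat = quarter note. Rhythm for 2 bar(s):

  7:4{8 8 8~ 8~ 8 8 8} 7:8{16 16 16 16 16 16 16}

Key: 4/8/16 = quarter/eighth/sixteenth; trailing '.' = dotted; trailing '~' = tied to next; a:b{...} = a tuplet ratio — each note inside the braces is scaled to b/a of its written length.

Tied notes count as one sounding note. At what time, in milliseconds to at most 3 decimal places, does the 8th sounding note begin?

note 8 onset = 18/7b = 825.057ms

1. 0.0ms @ 0 + 91.673ms (2/7)
2. 91.673ms @ 2/7 + 91.673ms (2/7)
3. 183.346ms @ 4/7 + 275.019ms (6/7)
4. 458.365ms @ 10/7 + 91.673ms (2/7)
5. 550.038ms @ 12/7 + 91.673ms (2/7)
6. 641.711ms @ 2 + 91.673ms (2/7)
7. 733.384ms @ 16/7 + 91.673ms (2/7)
8. 825.057ms @ 18/7 + 91.673ms (2/7)
9. 916.73ms @ 20/7 + 91.673ms (2/7)
10. 1008.403ms @ 22/7 + 91.673ms (2/7)
11. 1100.076ms @ 24/7 + 91.673ms (2/7)
12. 1191.749ms @ 26/7 + 91.673ms (2/7)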